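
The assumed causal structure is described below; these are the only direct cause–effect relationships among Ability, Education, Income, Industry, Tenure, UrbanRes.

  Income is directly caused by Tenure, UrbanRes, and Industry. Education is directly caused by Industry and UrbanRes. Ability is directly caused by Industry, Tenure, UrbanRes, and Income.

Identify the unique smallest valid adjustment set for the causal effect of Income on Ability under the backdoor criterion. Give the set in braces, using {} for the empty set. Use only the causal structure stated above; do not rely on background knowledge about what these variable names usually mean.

Variables eligible for adjustment (non-descendants of Income, excluding Income and Ability): {Education, Industry, Tenure, UrbanRes}.
Backdoor paths from Income to Ability:
  P1: Income <- UrbanRes -> Education <- Industry -> Ability
  P2: Income <- UrbanRes -> Ability
  P3: Income <- Industry -> Education <- UrbanRes -> Ability
  P4: Income <- Industry -> Ability
  P5: Income <- Tenure -> Ability
The empty set is not sufficient: P2 (Income <- UrbanRes -> Ability) has no collider blocking it and no conditioned non-collider, so it is open.
Try {Industry, Tenure, UrbanRes}:
  P1: blocked at fork node UrbanRes ∈ conditioning set.
  P2: blocked at fork node UrbanRes ∈ conditioning set.
  P3: blocked at fork node Industry ∈ conditioning set.
  P4: blocked at fork node Industry ∈ conditioning set.
  P5: blocked at fork node Tenure ∈ conditioning set.
{Industry, Tenure, UrbanRes} contains no descendant of Income and blocks every backdoor path.
Every element of {Industry, Tenure, UrbanRes} is needed (dropping Industry leaves P4 open; dropping Tenure leaves P5 open; dropping UrbanRes leaves P2 open), so no proper subset is valid.
Among all size-3 subsets of the eligible variables, only {Industry, Tenure, UrbanRes} blocks every backdoor path, so it is the unique smallest valid adjustment set.

{Industry, Tenure, UrbanRes}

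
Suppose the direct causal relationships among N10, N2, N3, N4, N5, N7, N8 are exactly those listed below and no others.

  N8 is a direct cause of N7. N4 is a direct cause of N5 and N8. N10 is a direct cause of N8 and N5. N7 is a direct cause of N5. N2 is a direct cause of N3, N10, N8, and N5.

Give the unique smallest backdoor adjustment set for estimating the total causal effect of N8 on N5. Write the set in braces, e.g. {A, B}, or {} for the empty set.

Variables eligible for adjustment (non-descendants of N8, excluding N8 and N5): {N10, N2, N3, N4}.
Backdoor paths from N8 to N5:
  P1: N8 <- N2 -> N10 -> N5
  P2: N8 <- N2 -> N5
  P3: N8 <- N4 -> N5
  P4: N8 <- N10 <- N2 -> N5
  P5: N8 <- N10 -> N5
The empty set is not sufficient: P1 (N8 <- N2 -> N10 -> N5) has no collider blocking it and no conditioned non-collider, so it is open.
Try {N10, N2, N4}:
  P1: blocked at fork node N2 ∈ conditioning set.
  P2: blocked at fork node N2 ∈ conditioning set.
  P3: blocked at fork node N4 ∈ conditioning set.
  P4: blocked at chain node N10 ∈ conditioning set.
  P5: blocked at fork node N10 ∈ conditioning set.
{N10, N2, N4} contains no descendant of N8 and blocks every backdoor path.
Every element of {N10, N2, N4} is needed (dropping N10 leaves P5 open; dropping N2 leaves P2 open; dropping N4 leaves P3 open), so no proper subset is valid.
Among all size-3 subsets of the eligible variables, only {N10, N2, N4} blocks every backdoor path, so it is the unique smallest valid adjustment set.

{N10, N2, N4}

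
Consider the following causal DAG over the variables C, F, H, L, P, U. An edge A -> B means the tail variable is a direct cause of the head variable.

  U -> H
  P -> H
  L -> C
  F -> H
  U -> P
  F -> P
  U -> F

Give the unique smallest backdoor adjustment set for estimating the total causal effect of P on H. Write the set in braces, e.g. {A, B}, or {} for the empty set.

Variables eligible for adjustment (non-descendants of P, excluding P and H): {C, F, L, U}.
Backdoor paths from P to H:
  P1: P <- U -> F -> H
  P2: P <- U -> H
  P3: P <- F <- U -> H
  P4: P <- F -> H
The empty set is not sufficient: P1 (P <- U -> F -> H) has no collider blocking it and no conditioned non-collider, so it is open.
Try {F, U}:
  P1: blocked at fork node U ∈ conditioning set.
  P2: blocked at fork node U ∈ conditioning set.
  P3: blocked at chain node F ∈ conditioning set.
  P4: blocked at fork node F ∈ conditioning set.
{F, U} contains no descendant of P and blocks every backdoor path.
Every element of {F, U} is needed (dropping F leaves P4 open; dropping U leaves P2 open), so no proper subset is valid.
Among all size-2 subsets of the eligible variables, only {F, U} blocks every backdoor path, so it is the unique smallest valid adjustment set.

{F, U}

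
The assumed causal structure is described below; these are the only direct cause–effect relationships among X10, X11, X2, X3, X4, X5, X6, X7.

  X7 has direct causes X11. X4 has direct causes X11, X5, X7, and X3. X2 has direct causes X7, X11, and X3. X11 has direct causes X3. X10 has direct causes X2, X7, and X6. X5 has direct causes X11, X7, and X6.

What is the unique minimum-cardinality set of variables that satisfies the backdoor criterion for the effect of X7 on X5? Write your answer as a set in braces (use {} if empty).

{X11}

Variables eligible for adjustment (non-descendants of X7, excluding X7 and X5): {X11, X3, X6}.
Backdoor paths from X7 to X5:
  P1: X7 <- X11 <- X3 -> X2 -> X10 <- X6 -> X5
  P2: X7 <- X11 <- X3 -> X4 <- X5
  P3: X7 <- X11 -> X2 <- X3 -> X4 <- X5
  P4: X7 <- X11 -> X2 -> X10 <- X6 -> X5
  P5: X7 <- X11 -> X5
  P6: X7 <- X11 -> X4 <- X3 -> X2 -> X10 <- X6 -> X5
  P7: X7 <- X11 -> X4 <- X5
The empty set is not sufficient: P5 (X7 <- X11 -> X5) has no collider blocking it and no conditioned non-collider, so it is open.
Try {X11}:
  P1: blocked at chain node X11 ∈ conditioning set.
  P2: blocked at chain node X11 ∈ conditioning set.
  P3: blocked at fork node X11 ∈ conditioning set.
  P4: blocked at fork node X11 ∈ conditioning set.
  P5: blocked at fork node X11 ∈ conditioning set.
  P6: blocked at fork node X11 ∈ conditioning set.
  P7: blocked at fork node X11 ∈ conditioning set.
{X11} contains no descendant of X7 and blocks every backdoor path.
No other singleton works — e.g. {X3} leaves P5 open — so {X11} is the unique smallest valid adjustment set.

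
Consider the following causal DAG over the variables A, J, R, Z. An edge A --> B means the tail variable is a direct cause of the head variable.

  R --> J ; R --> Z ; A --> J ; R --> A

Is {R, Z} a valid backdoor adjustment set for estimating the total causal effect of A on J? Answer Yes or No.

Backdoor paths from A to J (paths whose first edge points into A):
  P1: A <- R -> J
Condition 1 (no descendant of A in the set): holds — descendants of A are {J}; none are in {R, Z}.
Condition 2 (every backdoor path blocked by {R, Z}):
  P1: blocked at fork node R ∈ conditioning set.
{R, Z} satisfies the backdoor criterion.

Yes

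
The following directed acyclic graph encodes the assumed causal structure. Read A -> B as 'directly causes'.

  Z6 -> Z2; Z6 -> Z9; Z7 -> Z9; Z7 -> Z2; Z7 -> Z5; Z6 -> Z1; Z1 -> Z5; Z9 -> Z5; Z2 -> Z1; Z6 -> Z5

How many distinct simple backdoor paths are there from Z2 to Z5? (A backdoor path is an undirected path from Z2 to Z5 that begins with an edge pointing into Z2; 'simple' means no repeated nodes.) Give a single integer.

A backdoor path from Z2 to Z5 is any simple undirected path whose first edge points into Z2 (i.e. leaves Z2 via a parent).
Parents of Z2: {Z6, Z7}.
Enumerating:
  P1: Z2 <- Z6 -> Z9 <- Z7 -> Z5
  P2: Z2 <- Z6 -> Z9 -> Z5
  P3: Z2 <- Z6 -> Z1 -> Z5
  P4: Z2 <- Z6 -> Z5
  P5: Z2 <- Z7 -> Z9 <- Z6 -> Z1 -> Z5
  P6: Z2 <- Z7 -> Z9 <- Z6 -> Z5
  P7: Z2 <- Z7 -> Z9 -> Z5
  P8: Z2 <- Z7 -> Z5
That exhausts the simple backdoor paths. Count: 8.

8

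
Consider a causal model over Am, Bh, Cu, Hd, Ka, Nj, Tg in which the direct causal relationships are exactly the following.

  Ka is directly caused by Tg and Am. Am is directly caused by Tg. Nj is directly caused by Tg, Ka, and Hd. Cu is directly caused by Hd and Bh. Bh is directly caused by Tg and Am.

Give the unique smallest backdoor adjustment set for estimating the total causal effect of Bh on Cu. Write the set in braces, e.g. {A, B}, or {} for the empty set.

{}

Variables eligible for adjustment (non-descendants of Bh, excluding Bh and Cu): {Am, Hd, Ka, Nj, Tg}.
Backdoor paths from Bh to Cu:
  P1: Bh <- Tg -> Am -> Ka -> Nj <- Hd -> Cu
  P2: Bh <- Tg -> Ka -> Nj <- Hd -> Cu
  P3: Bh <- Tg -> Nj <- Hd -> Cu
  P4: Bh <- Am <- Tg -> Ka -> Nj <- Hd -> Cu
  P5: Bh <- Am <- Tg -> Nj <- Hd -> Cu
  P6: Bh <- Am -> Ka <- Tg -> Nj <- Hd -> Cu
  P7: Bh <- Am -> Ka -> Nj <- Hd -> Cu
Each backdoor path contains an unconditioned collider, so every path is already blocked with the empty conditioning set:
  P1: blocked at collider Nj (neither it nor any descendant is in the conditioning set).
  P2: blocked at collider Nj (neither it nor any descendant is in the conditioning set).
  P3: blocked at collider Nj (neither it nor any descendant is in the conditioning set).
  P4: blocked at collider Nj (neither it nor any descendant is in the conditioning set).
  P5: blocked at collider Nj (neither it nor any descendant is in the conditioning set).
  P6: blocked at collider Ka (neither it nor any descendant is in the conditioning set).
  P7: blocked at collider Nj (neither it nor any descendant is in the conditioning set).
The empty set is therefore the unique smallest valid set.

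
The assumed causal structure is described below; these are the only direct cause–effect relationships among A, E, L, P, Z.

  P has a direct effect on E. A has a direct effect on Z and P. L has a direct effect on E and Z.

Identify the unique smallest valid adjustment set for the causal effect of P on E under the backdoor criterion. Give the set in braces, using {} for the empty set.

{}

Variables eligible for adjustment (non-descendants of P, excluding P and E): {A, L, Z}.
Backdoor paths from P to E:
  P1: P <- A -> Z <- L -> E
Each backdoor path contains an unconditioned collider, so every path is already blocked with the empty conditioning set:
  P1: blocked at collider Z (neither it nor any descendant is in the conditioning set).
The empty set is therefore the unique smallest valid set.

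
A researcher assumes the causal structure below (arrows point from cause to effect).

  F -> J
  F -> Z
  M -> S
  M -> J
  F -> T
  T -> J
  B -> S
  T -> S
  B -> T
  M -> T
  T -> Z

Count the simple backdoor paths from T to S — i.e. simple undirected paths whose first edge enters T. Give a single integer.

A backdoor path from T to S is any simple undirected path whose first edge points into T (i.e. leaves T via a parent).
Parents of T: {B, F, M}.
Enumerating:
  P1: T <- B -> S
  P2: T <- F -> J <- M -> S
  P3: T <- M -> S
That exhausts the simple backdoor paths. Count: 3.

3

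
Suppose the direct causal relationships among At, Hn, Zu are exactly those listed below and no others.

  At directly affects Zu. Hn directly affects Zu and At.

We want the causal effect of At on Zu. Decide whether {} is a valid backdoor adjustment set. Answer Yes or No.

No

Backdoor paths from At to Zu (paths whose first edge points into At):
  P1: At <- Hn -> Zu
Condition 1 (no descendant of At in the set): holds — descendants of At are {Zu}; none are in {}.
Condition 2 (every backdoor path blocked by {}):
  P1: open — no interior node is in the conditioning set.
{} does not satisfy the backdoor criterion.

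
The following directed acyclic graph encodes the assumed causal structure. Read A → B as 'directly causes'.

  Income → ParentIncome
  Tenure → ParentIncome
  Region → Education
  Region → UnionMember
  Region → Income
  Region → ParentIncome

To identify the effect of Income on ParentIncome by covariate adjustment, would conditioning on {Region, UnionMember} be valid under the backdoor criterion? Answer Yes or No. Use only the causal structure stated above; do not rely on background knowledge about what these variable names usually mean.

Backdoor paths from Income to ParentIncome (paths whose first edge points into Income):
  P1: Income <- Region -> ParentIncome
Condition 1 (no descendant of Income in the set): holds — descendants of Income are {ParentIncome}; none are in {Region, UnionMember}.
Condition 2 (every backdoor path blocked by {Region, UnionMember}):
  P1: blocked at fork node Region ∈ conditioning set.
{Region, UnionMember} satisfies the backdoor criterion.

Yes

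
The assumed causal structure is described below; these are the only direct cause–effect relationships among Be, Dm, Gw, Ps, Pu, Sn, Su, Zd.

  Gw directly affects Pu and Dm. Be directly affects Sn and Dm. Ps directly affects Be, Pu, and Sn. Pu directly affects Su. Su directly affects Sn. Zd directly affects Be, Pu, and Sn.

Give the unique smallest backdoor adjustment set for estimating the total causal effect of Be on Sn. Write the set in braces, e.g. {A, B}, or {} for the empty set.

Variables eligible for adjustment (non-descendants of Be, excluding Be and Sn): {Gw, Ps, Pu, Su, Zd}.
Backdoor paths from Be to Sn:
  P1: Be <- Ps -> Pu <- Zd -> Sn
  P2: Be <- Ps -> Pu -> Su -> Sn
  P3: Be <- Ps -> Sn
  P4: Be <- Zd -> Pu <- Ps -> Sn
  P5: Be <- Zd -> Pu -> Su -> Sn
  P6: Be <- Zd -> Sn
The empty set is not sufficient: P2 (Be <- Ps -> Pu -> Su -> Sn) has no collider blocking it and no conditioned non-collider, so it is open.
Try {Ps, Zd}:
  P1: blocked at fork node Ps ∈ conditioning set.
  P2: blocked at fork node Ps ∈ conditioning set.
  P3: blocked at fork node Ps ∈ conditioning set.
  P4: blocked at fork node Zd ∈ conditioning set.
  P5: blocked at fork node Zd ∈ conditioning set.
  P6: blocked at fork node Zd ∈ conditioning set.
{Ps, Zd} contains no descendant of Be and blocks every backdoor path.
Every element of {Ps, Zd} is needed (dropping Ps leaves P2 open; dropping Zd leaves P5 open), so no proper subset is valid.
Among all size-2 subsets of the eligible variables, only {Ps, Zd} blocks every backdoor path, so it is the unique smallest valid adjustment set.

{Ps, Zd}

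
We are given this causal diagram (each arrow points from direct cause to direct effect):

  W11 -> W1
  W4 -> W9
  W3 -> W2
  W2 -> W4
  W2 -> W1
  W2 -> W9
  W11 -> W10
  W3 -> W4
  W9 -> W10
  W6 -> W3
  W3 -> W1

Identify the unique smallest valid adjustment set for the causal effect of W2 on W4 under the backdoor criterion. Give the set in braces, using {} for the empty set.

{W3}

Variables eligible for adjustment (non-descendants of W2, excluding W2 and W4): {W11, W3, W6}.
Backdoor paths from W2 to W4:
  P1: W2 <- W3 -> W4
  P2: W2 <- W3 -> W1 <- W11 -> W10 <- W9 <- W4
The empty set is not sufficient: P1 (W2 <- W3 -> W4) has no collider blocking it and no conditioned non-collider, so it is open.
Try {W3}:
  P1: blocked at fork node W3 ∈ conditioning set.
  P2: blocked at fork node W3 ∈ conditioning set.
{W3} contains no descendant of W2 and blocks every backdoor path.
No other singleton works — e.g. {W11} leaves P1 open — so {W3} is the unique smallest valid adjustment set.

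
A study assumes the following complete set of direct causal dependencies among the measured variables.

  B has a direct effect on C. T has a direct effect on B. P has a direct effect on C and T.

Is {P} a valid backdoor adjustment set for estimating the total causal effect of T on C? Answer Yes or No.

Yes

Backdoor paths from T to C (paths whose first edge points into T):
  P1: T <- P -> C
Condition 1 (no descendant of T in the set): holds — descendants of T are {B, C}; none are in {P}.
Condition 2 (every backdoor path blocked by {P}):
  P1: blocked at fork node P ∈ conditioning set.
{P} satisfies the backdoor criterion.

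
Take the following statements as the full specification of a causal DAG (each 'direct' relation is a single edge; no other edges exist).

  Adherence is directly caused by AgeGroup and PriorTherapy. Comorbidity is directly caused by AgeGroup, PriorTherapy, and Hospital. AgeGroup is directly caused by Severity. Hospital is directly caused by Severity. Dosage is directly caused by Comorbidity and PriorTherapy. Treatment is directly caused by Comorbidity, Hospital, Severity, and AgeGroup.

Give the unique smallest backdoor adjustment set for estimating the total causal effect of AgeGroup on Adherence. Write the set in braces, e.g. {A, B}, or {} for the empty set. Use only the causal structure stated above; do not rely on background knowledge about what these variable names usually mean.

Variables eligible for adjustment (non-descendants of AgeGroup, excluding AgeGroup and Adherence): {Hospital, PriorTherapy, Severity}.
Backdoor paths from AgeGroup to Adherence:
  P1: AgeGroup <- Severity -> Hospital -> Comorbidity <- PriorTherapy -> Adherence
  P2: AgeGroup <- Severity -> Hospital -> Comorbidity -> Dosage <- PriorTherapy -> Adherence
  P3: AgeGroup <- Severity -> Hospital -> Treatment <- Comorbidity <- PriorTherapy -> Adherence
  P4: AgeGroup <- Severity -> Hospital -> Treatment <- Comorbidity -> Dosage <- PriorTherapy -> Adherence
  P5: AgeGroup <- Severity -> Treatment <- Hospital -> Comorbidity <- PriorTherapy -> Adherence
  P6: AgeGroup <- Severity -> Treatment <- Hospital -> Comorbidity -> Dosage <- PriorTherapy -> Adherence
  P7: AgeGroup <- Severity -> Treatment <- Comorbidity <- PriorTherapy -> Adherence
  P8: AgeGroup <- Severity -> Treatment <- Comorbidity -> Dosage <- PriorTherapy -> Adherence
Each backdoor path contains an unconditioned collider, so every path is already blocked with the empty conditioning set:
  P1: blocked at collider Comorbidity (neither it nor any descendant is in the conditioning set).
  P2: blocked at collider Dosage (neither it nor any descendant is in the conditioning set).
  P3: blocked at collider Treatment (neither it nor any descendant is in the conditioning set).
  P4: blocked at collider Treatment (neither it nor any descendant is in the conditioning set).
  P5: blocked at collider Treatment (neither it nor any descendant is in the conditioning set).
  P6: blocked at collider Treatment (neither it nor any descendant is in the conditioning set).
  P7: blocked at collider Treatment (neither it nor any descendant is in the conditioning set).
  P8: blocked at collider Treatment (neither it nor any descendant is in the conditioning set).
The empty set is therefore the unique smallest valid set.

{}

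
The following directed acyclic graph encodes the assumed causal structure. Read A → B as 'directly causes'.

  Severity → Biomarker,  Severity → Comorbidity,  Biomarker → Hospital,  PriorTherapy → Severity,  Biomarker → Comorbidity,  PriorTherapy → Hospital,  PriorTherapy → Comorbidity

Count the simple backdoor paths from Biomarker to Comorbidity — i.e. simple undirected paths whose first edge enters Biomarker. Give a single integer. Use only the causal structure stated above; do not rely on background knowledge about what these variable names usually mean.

2

A backdoor path from Biomarker to Comorbidity is any simple undirected path whose first edge points into Biomarker (i.e. leaves Biomarker via a parent).
Parents of Biomarker: {Severity}.
Enumerating:
  P1: Biomarker <- Severity <- PriorTherapy -> Comorbidity
  P2: Biomarker <- Severity -> Comorbidity
That exhausts the simple backdoor paths. Count: 2.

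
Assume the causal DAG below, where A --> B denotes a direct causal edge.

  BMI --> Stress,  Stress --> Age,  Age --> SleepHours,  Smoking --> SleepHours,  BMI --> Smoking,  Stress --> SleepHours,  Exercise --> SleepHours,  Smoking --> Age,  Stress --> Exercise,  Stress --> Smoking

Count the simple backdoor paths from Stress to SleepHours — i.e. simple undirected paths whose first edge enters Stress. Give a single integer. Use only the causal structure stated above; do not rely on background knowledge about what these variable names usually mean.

A backdoor path from Stress to SleepHours is any simple undirected path whose first edge points into Stress (i.e. leaves Stress via a parent).
Parents of Stress: {BMI}.
Enumerating:
  P1: Stress <- BMI -> Smoking -> Age -> SleepHours
  P2: Stress <- BMI -> Smoking -> SleepHours
That exhausts the simple backdoor paths. Count: 2.

2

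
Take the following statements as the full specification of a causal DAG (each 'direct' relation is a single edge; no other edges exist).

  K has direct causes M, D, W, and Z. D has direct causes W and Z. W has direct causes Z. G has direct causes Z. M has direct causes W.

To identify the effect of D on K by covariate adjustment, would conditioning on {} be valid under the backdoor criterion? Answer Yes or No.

Backdoor paths from D to K (paths whose first edge points into D):
  P1: D <- Z -> W -> M -> K
  P2: D <- Z -> W -> K
  P3: D <- Z -> K
  P4: D <- W <- Z -> K
  P5: D <- W -> M -> K
  P6: D <- W -> K
Condition 1 (no descendant of D in the set): holds — descendants of D are {K}; none are in {}.
Condition 2 (every backdoor path blocked by {}):
  P1: open — no interior node is in the conditioning set.
  P2: open — no interior node is in the conditioning set.
  P3: open — no interior node is in the conditioning set.
  P4: open — no interior node is in the conditioning set.
  P5: open — no interior node is in the conditioning set.
  P6: open — no interior node is in the conditioning set.
{} does not satisfy the backdoor criterion.

No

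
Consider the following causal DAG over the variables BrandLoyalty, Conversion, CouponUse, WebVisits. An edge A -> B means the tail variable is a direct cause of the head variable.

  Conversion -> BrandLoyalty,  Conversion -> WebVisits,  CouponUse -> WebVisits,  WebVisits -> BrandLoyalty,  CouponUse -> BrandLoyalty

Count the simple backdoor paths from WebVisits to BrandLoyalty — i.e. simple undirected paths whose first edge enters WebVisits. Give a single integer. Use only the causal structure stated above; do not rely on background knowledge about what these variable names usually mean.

A backdoor path from WebVisits to BrandLoyalty is any simple undirected path whose first edge points into WebVisits (i.e. leaves WebVisits via a parent).
Parents of WebVisits: {Conversion, CouponUse}.
Enumerating:
  P1: WebVisits <- Conversion -> BrandLoyalty
  P2: WebVisits <- CouponUse -> BrandLoyalty
That exhausts the simple backdoor paths. Count: 2.

2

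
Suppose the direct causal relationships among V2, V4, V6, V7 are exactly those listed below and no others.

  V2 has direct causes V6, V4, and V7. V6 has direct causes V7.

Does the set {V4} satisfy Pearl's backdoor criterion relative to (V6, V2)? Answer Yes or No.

Backdoor paths from V6 to V2 (paths whose first edge points into V6):
  P1: V6 <- V7 -> V2
Condition 1 (no descendant of V6 in the set): holds — descendants of V6 are {V2}; none are in {V4}.
Condition 2 (every backdoor path blocked by {V4}):
  P1: open — no interior node is in the conditioning set.
{V4} does not satisfy the backdoor criterion.

No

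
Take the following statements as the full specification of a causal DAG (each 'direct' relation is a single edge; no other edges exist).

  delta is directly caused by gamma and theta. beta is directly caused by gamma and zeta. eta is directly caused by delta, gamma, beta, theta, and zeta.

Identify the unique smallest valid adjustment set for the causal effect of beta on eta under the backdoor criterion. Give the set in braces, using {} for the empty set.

Variables eligible for adjustment (non-descendants of beta, excluding beta and eta): {delta, gamma, theta, zeta}.
Backdoor paths from beta to eta:
  P1: beta <- zeta -> eta
  P2: beta <- gamma -> delta <- theta -> eta
  P3: beta <- gamma -> delta -> eta
  P4: beta <- gamma -> eta
The empty set is not sufficient: P1 (beta <- zeta -> eta) has no collider blocking it and no conditioned non-collider, so it is open.
Try {gamma, zeta}:
  P1: blocked at fork node zeta ∈ conditioning set.
  P2: blocked at fork node gamma ∈ conditioning set.
  P3: blocked at fork node gamma ∈ conditioning set.
  P4: blocked at fork node gamma ∈ conditioning set.
{gamma, zeta} contains no descendant of beta and blocks every backdoor path.
Every element of {gamma, zeta} is needed (dropping gamma leaves P3 open; dropping zeta leaves P1 open), so no proper subset is valid.
Among all size-2 subsets of the eligible variables, only {gamma, zeta} blocks every backdoor path, so it is the unique smallest valid adjustment set.

{gamma, zeta}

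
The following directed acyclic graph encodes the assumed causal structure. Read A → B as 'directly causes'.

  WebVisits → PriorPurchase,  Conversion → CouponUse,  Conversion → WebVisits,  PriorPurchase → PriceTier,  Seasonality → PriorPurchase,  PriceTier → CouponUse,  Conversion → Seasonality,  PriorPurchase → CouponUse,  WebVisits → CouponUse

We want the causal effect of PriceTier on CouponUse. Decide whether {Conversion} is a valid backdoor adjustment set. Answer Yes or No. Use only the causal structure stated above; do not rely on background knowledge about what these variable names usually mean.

Backdoor paths from PriceTier to CouponUse (paths whose first edge points into PriceTier):
  P1: PriceTier <- PriorPurchase <- Seasonality <- Conversion -> WebVisits -> CouponUse
  P2: PriceTier <- PriorPurchase <- Seasonality <- Conversion -> CouponUse
  P3: PriceTier <- PriorPurchase <- WebVisits <- Conversion -> CouponUse
  P4: PriceTier <- PriorPurchase <- WebVisits -> CouponUse
  P5: PriceTier <- PriorPurchase -> CouponUse
Condition 1 (no descendant of PriceTier in the set): holds — descendants of PriceTier are {CouponUse}; none are in {Conversion}.
Condition 2 (every backdoor path blocked by {Conversion}):
  P1: blocked at fork node Conversion ∈ conditioning set.
  P2: blocked at fork node Conversion ∈ conditioning set.
  P3: blocked at fork node Conversion ∈ conditioning set.
  P4: open — no interior node is in the conditioning set.
  P5: open — no interior node is in the conditioning set.
{Conversion} does not satisfy the backdoor criterion.

No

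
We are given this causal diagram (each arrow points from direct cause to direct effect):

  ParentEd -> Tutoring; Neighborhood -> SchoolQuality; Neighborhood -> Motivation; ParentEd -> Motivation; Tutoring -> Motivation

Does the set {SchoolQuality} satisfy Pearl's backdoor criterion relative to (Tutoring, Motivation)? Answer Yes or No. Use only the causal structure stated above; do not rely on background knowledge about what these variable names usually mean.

Backdoor paths from Tutoring to Motivation (paths whose first edge points into Tutoring):
  P1: Tutoring <- ParentEd -> Motivation
Condition 1 (no descendant of Tutoring in the set): holds — descendants of Tutoring are {Motivation}; none are in {SchoolQuality}.
Condition 2 (every backdoor path blocked by {SchoolQuality}):
  P1: open — no interior node is in the conditioning set.
{SchoolQuality} does not satisfy the backdoor criterion.

No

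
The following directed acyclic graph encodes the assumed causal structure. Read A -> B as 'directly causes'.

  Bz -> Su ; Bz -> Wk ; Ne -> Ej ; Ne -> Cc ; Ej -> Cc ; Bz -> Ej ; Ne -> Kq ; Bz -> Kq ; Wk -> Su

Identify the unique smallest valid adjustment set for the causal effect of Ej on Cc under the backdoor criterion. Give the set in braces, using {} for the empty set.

Variables eligible for adjustment (non-descendants of Ej, excluding Ej and Cc): {Bz, Kq, Ne, Su, Wk}.
Backdoor paths from Ej to Cc:
  P1: Ej <- Bz -> Kq <- Ne -> Cc
  P2: Ej <- Ne -> Cc
The empty set is not sufficient: P2 (Ej <- Ne -> Cc) has no collider blocking it and no conditioned non-collider, so it is open.
Try {Ne}:
  P1: blocked at collider Kq (neither it nor any descendant is in the conditioning set).
  P2: blocked at fork node Ne ∈ conditioning set.
{Ne} contains no descendant of Ej and blocks every backdoor path.
No other singleton works — e.g. {Bz} leaves P2 open — so {Ne} is the unique smallest valid adjustment set.

{Ne}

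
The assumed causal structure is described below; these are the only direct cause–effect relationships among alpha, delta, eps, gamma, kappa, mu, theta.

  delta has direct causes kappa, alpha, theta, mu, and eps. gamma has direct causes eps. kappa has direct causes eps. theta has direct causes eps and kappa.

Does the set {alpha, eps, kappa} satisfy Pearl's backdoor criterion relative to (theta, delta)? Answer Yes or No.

Yes

Backdoor paths from theta to delta (paths whose first edge points into theta):
  P1: theta <- eps -> kappa -> delta
  P2: theta <- eps -> delta
  P3: theta <- kappa <- eps -> delta
  P4: theta <- kappa -> delta
Condition 1 (no descendant of theta in the set): holds — descendants of theta are {delta}; none are in {alpha, eps, kappa}.
Condition 2 (every backdoor path blocked by {alpha, eps, kappa}):
  P1: blocked at fork node eps ∈ conditioning set.
  P2: blocked at fork node eps ∈ conditioning set.
  P3: blocked at chain node kappa ∈ conditioning set.
  P4: blocked at fork node kappa ∈ conditioning set.
{alpha, eps, kappa} satisfies the backdoor criterion.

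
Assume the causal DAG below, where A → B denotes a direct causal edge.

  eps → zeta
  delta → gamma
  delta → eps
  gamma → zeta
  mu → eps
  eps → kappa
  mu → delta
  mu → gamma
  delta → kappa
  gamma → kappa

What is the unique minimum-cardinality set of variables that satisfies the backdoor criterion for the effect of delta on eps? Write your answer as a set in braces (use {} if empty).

{mu}

Variables eligible for adjustment (non-descendants of delta, excluding delta and eps): {mu}.
Backdoor paths from delta to eps:
  P1: delta <- mu -> eps
  P2: delta <- mu -> gamma -> zeta <- eps
  P3: delta <- mu -> gamma -> kappa <- eps
The empty set is not sufficient: P1 (delta <- mu -> eps) has no collider blocking it and no conditioned non-collider, so it is open.
Try {mu}:
  P1: blocked at fork node mu ∈ conditioning set.
  P2: blocked at fork node mu ∈ conditioning set.
  P3: blocked at fork node mu ∈ conditioning set.
{mu} contains no descendant of delta and blocks every backdoor path.
{mu} is the unique smallest valid adjustment set.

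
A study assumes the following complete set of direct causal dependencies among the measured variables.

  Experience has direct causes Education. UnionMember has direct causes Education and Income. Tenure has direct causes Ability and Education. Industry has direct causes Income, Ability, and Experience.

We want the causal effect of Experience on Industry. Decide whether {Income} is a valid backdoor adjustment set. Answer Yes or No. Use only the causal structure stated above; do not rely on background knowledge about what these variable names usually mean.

Backdoor paths from Experience to Industry (paths whose first edge points into Experience):
  P1: Experience <- Education -> Tenure <- Ability -> Industry
  P2: Experience <- Education -> UnionMember <- Income -> Industry
Condition 1 (no descendant of Experience in the set): holds — descendants of Experience are {Industry}; none are in {Income}.
Condition 2 (every backdoor path blocked by {Income}):
  P1: blocked at collider Tenure (neither it nor any descendant is in the conditioning set).
  P2: blocked at collider UnionMember (neither it nor any descendant is in the conditioning set).
{Income} satisfies the backdoor criterion.

Yes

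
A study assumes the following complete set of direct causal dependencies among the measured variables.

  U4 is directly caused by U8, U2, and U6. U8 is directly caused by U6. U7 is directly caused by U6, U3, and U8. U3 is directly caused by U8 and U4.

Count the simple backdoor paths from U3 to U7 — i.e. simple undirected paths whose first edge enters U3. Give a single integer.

7

A backdoor path from U3 to U7 is any simple undirected path whose first edge points into U3 (i.e. leaves U3 via a parent).
Parents of U3: {U4, U8}.
Enumerating:
  P1: U3 <- U8 <- U6 -> U7
  P2: U3 <- U8 -> U4 <- U6 -> U7
  P3: U3 <- U8 -> U7
  P4: U3 <- U4 <- U6 -> U8 -> U7
  P5: U3 <- U4 <- U6 -> U7
  P6: U3 <- U4 <- U8 <- U6 -> U7
  P7: U3 <- U4 <- U8 -> U7
That exhausts the simple backdoor paths. Count: 7.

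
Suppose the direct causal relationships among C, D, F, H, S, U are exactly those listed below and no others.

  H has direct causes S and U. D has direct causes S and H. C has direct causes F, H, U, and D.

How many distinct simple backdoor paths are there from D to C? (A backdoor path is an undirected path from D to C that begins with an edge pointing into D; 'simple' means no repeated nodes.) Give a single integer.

4

A backdoor path from D to C is any simple undirected path whose first edge points into D (i.e. leaves D via a parent).
Parents of D: {H, S}.
Enumerating:
  P1: D <- S -> H <- U -> C
  P2: D <- S -> H -> C
  P3: D <- H <- U -> C
  P4: D <- H -> C
That exhausts the simple backdoor paths. Count: 4.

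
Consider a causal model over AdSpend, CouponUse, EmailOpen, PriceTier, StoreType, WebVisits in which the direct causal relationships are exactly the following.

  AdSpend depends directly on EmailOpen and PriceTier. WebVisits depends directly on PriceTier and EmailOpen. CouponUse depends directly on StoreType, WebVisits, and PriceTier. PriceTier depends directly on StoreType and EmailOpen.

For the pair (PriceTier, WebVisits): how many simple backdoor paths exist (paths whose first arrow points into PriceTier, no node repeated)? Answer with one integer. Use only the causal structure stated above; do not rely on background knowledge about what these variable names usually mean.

2

A backdoor path from PriceTier to WebVisits is any simple undirected path whose first edge points into PriceTier (i.e. leaves PriceTier via a parent).
Parents of PriceTier: {EmailOpen, StoreType}.
Enumerating:
  P1: PriceTier <- StoreType -> CouponUse <- WebVisits
  P2: PriceTier <- EmailOpen -> WebVisits
That exhausts the simple backdoor paths. Count: 2.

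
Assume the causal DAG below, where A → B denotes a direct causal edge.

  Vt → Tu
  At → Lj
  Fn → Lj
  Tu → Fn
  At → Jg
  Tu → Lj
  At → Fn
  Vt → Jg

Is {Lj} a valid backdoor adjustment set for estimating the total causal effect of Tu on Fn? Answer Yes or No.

No

Backdoor paths from Tu to Fn (paths whose first edge points into Tu):
  P1: Tu <- Vt -> Jg <- At -> Fn
  P2: Tu <- Vt -> Jg <- At -> Lj <- Fn
Condition 1 (no descendant of Tu in the set): FAILS — Lj is a descendant of Tu.
Condition 2 (every backdoor path blocked by {Lj}):
  P1: blocked at collider Jg (neither it nor any descendant is in the conditioning set).
  P2: blocked at collider Jg (neither it nor any descendant is in the conditioning set).
{Lj} does not satisfy the backdoor criterion.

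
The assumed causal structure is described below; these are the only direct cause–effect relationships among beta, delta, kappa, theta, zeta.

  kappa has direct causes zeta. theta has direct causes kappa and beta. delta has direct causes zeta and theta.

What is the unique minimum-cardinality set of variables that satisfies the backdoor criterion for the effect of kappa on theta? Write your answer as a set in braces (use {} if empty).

Variables eligible for adjustment (non-descendants of kappa, excluding kappa and theta): {beta, zeta}.
Backdoor paths from kappa to theta:
  P1: kappa <- zeta -> delta <- theta
Each backdoor path contains an unconditioned collider, so every path is already blocked with the empty conditioning set:
  P1: blocked at collider delta (neither it nor any descendant is in the conditioning set).
The empty set is therefore the unique smallest valid set.

{}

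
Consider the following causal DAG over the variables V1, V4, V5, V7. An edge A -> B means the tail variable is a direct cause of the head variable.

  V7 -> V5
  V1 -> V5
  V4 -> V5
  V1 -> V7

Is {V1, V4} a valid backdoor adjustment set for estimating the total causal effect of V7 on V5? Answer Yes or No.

Backdoor paths from V7 to V5 (paths whose first edge points into V7):
  P1: V7 <- V1 -> V5
Condition 1 (no descendant of V7 in the set): holds — descendants of V7 are {V5}; none are in {V1, V4}.
Condition 2 (every backdoor path blocked by {V1, V4}):
  P1: blocked at fork node V1 ∈ conditioning set.
{V1, V4} satisfies the backdoor criterion.

Yes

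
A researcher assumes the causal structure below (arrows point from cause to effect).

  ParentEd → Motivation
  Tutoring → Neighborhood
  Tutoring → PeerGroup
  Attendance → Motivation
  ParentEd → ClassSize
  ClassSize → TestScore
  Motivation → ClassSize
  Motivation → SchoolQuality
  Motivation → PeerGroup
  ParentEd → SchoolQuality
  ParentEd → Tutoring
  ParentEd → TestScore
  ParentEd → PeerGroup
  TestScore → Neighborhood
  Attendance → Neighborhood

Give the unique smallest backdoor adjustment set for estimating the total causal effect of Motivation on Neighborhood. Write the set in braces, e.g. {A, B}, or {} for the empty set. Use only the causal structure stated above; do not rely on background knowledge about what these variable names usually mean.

Variables eligible for adjustment (non-descendants of Motivation, excluding Motivation and Neighborhood): {Attendance, ParentEd, Tutoring}.
Backdoor paths from Motivation to Neighborhood:
  P1: Motivation <- ParentEd -> ClassSize -> TestScore -> Neighborhood
  P2: Motivation <- ParentEd -> Tutoring -> Neighborhood
  P3: Motivation <- ParentEd -> PeerGroup <- Tutoring -> Neighborhood
  P4: Motivation <- ParentEd -> TestScore -> Neighborhood
  P5: Motivation <- Attendance -> Neighborhood
The empty set is not sufficient: P1 (Motivation <- ParentEd -> ClassSize -> TestScore -> Neighborhood) has no collider blocking it and no conditioned non-collider, so it is open.
Try {Attendance, ParentEd}:
  P1: blocked at fork node ParentEd ∈ conditioning set.
  P2: blocked at fork node ParentEd ∈ conditioning set.
  P3: blocked at fork node ParentEd ∈ conditioning set.
  P4: blocked at fork node ParentEd ∈ conditioning set.
  P5: blocked at fork node Attendance ∈ conditioning set.
{Attendance, ParentEd} contains no descendant of Motivation and blocks every backdoor path.
Every element of {Attendance, ParentEd} is needed (dropping Attendance leaves P5 open; dropping ParentEd leaves P1 open), so no proper subset is valid.
Among all size-2 subsets of the eligible variables, only {Attendance, ParentEd} blocks every backdoor path, so it is the unique smallest valid adjustment set.

{Attendance, ParentEd}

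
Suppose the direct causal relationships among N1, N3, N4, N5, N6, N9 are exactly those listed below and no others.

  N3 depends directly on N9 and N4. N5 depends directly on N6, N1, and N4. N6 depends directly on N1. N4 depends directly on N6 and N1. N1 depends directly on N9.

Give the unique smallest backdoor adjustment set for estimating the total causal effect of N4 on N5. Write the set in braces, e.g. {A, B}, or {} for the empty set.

Variables eligible for adjustment (non-descendants of N4, excluding N4 and N5): {N1, N6, N9}.
Backdoor paths from N4 to N5:
  P1: N4 <- N1 -> N6 -> N5
  P2: N4 <- N1 -> N5
  P3: N4 <- N6 <- N1 -> N5
  P4: N4 <- N6 -> N5
The empty set is not sufficient: P1 (N4 <- N1 -> N6 -> N5) has no collider blocking it and no conditioned non-collider, so it is open.
Try {N1, N6}:
  P1: blocked at fork node N1 ∈ conditioning set.
  P2: blocked at fork node N1 ∈ conditioning set.
  P3: blocked at chain node N6 ∈ conditioning set.
  P4: blocked at fork node N6 ∈ conditioning set.
{N1, N6} contains no descendant of N4 and blocks every backdoor path.
Every element of {N1, N6} is needed (dropping N1 leaves P2 open; dropping N6 leaves P4 open), so no proper subset is valid.
Among all size-2 subsets of the eligible variables, only {N1, N6} blocks every backdoor path, so it is the unique smallest valid adjustment set.

{N1, N6}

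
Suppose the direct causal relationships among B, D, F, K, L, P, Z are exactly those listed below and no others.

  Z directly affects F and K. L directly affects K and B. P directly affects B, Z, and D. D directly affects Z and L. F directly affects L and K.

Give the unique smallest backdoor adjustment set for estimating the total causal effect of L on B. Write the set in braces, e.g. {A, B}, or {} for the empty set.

{P}

Variables eligible for adjustment (non-descendants of L, excluding L and B): {D, F, P, Z}.
Backdoor paths from L to B:
  P1: L <- D <- P -> B
  P2: L <- D -> Z <- P -> B
  P3: L <- F <- Z <- P -> B
  P4: L <- F <- Z <- D <- P -> B
  P5: L <- F -> K <- Z <- P -> B
  P6: L <- F -> K <- Z <- D <- P -> B
The empty set is not sufficient: P1 (L <- D <- P -> B) has no collider blocking it and no conditioned non-collider, so it is open.
Try {P}:
  P1: blocked at fork node P ∈ conditioning set.
  P2: blocked at collider Z (neither it nor any descendant is in the conditioning set).
  P3: blocked at fork node P ∈ conditioning set.
  P4: blocked at fork node P ∈ conditioning set.
  P5: blocked at collider K (neither it nor any descendant is in the conditioning set).
  P6: blocked at collider K (neither it nor any descendant is in the conditioning set).
{P} contains no descendant of L and blocks every backdoor path.
No other singleton works — e.g. {D} leaves P3 open — so {P} is the unique smallest valid adjustment set.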